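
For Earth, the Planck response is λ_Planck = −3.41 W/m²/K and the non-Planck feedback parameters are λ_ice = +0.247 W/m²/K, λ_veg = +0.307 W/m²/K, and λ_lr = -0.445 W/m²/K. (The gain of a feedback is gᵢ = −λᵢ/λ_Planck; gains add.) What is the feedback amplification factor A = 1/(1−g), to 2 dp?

1.03

Convert to gains: g_ice = 0.247/3.41 = 0.07243; g_veg = 0.307/3.41 = 0.09003; g_lr = -0.445/3.41 = -0.1305.
Total gain g = 0.03196.
A = 1/(1 − 0.03196) = 1.03.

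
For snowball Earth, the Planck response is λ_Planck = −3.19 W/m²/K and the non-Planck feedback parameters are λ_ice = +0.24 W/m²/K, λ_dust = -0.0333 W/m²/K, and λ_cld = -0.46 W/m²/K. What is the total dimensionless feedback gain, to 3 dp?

-0.079

Convert to gains: g_ice = 0.24/3.19 = 0.07524; g_dust = -0.0333/3.19 = -0.01044; g_cld = -0.46/3.19 = -0.1442.
Total gain g = -0.0794.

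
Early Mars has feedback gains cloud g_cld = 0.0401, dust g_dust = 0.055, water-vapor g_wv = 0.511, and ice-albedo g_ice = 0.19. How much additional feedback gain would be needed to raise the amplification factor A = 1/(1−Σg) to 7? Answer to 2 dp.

0.06

Current total gain = 0.7961.
Target gain for A = 7: g* = 1 − 1/7 = 0.8571.
Additional gain needed = 0.8571 − 0.7961 = 0.06.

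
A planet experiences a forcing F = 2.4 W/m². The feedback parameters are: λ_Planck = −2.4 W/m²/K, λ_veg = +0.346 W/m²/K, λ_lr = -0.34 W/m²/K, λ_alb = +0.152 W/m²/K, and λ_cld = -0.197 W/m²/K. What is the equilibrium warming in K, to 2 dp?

Net feedback parameter λ = (−2.4) + (+0.346) + (-0.34) + (+0.152) + (-0.197) = -2.439 W/m²/K.
ΔT = −F/λ = −2.4/(-2.439) = 0.98 K.

0.98 K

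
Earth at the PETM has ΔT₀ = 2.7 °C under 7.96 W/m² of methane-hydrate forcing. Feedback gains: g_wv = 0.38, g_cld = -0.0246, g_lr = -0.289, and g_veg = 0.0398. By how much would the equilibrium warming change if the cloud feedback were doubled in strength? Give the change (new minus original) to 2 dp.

-0.08 °C

Original: g = 0.1062, ΔT = 2.7/(1−0.1062) = 3.0208 °C.
With doubled cloud: g' = 0.0816, ΔT' = 2.7/(1−0.0816) = 2.9399 °C.
Change = 2.9399 − 3.0208 = -0.08 °C.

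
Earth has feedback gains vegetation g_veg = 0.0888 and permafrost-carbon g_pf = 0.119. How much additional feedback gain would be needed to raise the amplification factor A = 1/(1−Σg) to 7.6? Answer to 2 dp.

Current total gain = 0.2078.
Target gain for A = 7.6: g* = 1 − 1/7.6 = 0.8684.
Additional gain needed = 0.8684 − 0.2078 = 0.66.

0.66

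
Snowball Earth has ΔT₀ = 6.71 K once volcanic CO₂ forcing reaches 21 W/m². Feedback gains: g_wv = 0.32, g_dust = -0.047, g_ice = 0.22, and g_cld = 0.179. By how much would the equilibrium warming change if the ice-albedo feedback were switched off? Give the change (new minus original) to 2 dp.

Original: g = 0.672, ΔT = 6.71/(1−0.672) = 20.4573 K.
Without ice-albedo: g' = 0.452, ΔT' = 6.71/(1−0.452) = 12.2445 K.
Change = 12.2445 − 20.4573 = -8.21 K.

-8.21 K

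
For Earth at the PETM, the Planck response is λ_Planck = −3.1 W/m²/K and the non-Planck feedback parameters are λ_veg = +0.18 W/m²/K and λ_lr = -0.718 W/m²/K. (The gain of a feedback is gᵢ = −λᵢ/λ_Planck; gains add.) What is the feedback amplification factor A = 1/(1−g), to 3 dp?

Convert to gains: g_veg = 0.18/3.1 = 0.05806; g_lr = -0.718/3.1 = -0.2316.
Total gain g = -0.17354.
A = 1/(1 + 0.17354) = 0.852.

0.852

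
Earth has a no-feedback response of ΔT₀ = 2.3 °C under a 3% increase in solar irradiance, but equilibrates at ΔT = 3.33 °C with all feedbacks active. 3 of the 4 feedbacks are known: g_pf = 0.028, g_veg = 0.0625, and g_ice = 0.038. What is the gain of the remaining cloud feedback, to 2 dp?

0.18

Amplification A = ΔT/ΔT₀ = 3.33/2.3 = 1.448.
Total gain g = 1 − 1/A = 1 − 1/1.448 = 0.3094.
Known gains sum to 0.028 + 0.0625 + 0.038 = 0.1285.
g_cld = 0.3094 − 0.1285 = 0.18.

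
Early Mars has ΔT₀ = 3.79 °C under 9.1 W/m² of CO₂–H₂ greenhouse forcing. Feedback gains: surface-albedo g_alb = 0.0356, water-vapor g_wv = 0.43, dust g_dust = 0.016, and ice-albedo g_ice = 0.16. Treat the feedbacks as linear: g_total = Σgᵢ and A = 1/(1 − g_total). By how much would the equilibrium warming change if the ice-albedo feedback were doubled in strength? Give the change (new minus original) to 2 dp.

8.53 °C

Original: g = 0.6416, ΔT = 3.79/(1−0.6416) = 10.5748 °C.
With doubled ice-albedo: g' = 0.8016, ΔT' = 3.79/(1−0.8016) = 19.1028 °C.
Change = 19.1028 − 10.5748 = 8.53 °C.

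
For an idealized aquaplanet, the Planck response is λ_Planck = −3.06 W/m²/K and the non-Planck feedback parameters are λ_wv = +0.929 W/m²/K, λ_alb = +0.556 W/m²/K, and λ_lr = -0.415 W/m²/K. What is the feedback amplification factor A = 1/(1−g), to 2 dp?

1.54

Convert to gains: g_wv = 0.929/3.06 = 0.3036; g_alb = 0.556/3.06 = 0.1817; g_lr = -0.415/3.06 = -0.1356.
Total gain g = 0.3497.
A = 1/(1 − 0.3497) = 1.54.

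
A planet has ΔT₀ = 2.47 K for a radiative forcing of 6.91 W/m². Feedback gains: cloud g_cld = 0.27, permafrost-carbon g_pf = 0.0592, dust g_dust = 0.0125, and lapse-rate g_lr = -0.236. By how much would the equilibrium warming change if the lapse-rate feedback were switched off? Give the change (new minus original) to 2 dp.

0.99 K

Original: g = 0.1057, ΔT = 2.47/(1−0.1057) = 2.7619 K.
Without lapse-rate: g' = 0.3417, ΔT' = 2.47/(1−0.3417) = 3.7521 K.
Change = 3.7521 − 2.7619 = 0.99 K.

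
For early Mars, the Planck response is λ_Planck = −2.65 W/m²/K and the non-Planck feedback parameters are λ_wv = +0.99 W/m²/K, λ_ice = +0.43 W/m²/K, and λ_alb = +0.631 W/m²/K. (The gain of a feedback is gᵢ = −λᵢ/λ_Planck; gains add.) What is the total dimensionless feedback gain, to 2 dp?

Convert to gains: g_wv = 0.99/2.65 = 0.3736; g_ice = 0.43/2.65 = 0.1623; g_alb = 0.631/2.65 = 0.2381.
Total gain g = 0.774.

0.77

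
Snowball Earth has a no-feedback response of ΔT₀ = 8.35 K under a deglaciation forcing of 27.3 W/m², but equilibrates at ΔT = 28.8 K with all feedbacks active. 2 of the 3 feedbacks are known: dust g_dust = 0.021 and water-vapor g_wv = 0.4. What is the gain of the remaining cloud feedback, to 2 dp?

Amplification A = ΔT/ΔT₀ = 28.8/8.35 = 3.449.
Total gain g = 1 − 1/A = 1 − 1/3.449 = 0.7101.
Known gains sum to 0.021 + 0.4 = 0.421.
g_cld = 0.7101 − 0.421 = 0.29.

0.29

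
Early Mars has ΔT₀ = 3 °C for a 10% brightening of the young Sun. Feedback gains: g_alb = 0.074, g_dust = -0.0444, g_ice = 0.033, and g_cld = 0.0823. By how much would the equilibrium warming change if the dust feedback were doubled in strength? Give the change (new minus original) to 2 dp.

-0.17 °C

Original: g = 0.1449, ΔT = 3/(1−0.1449) = 3.5084 °C.
With doubled dust: g' = 0.1005, ΔT' = 3/(1−0.1005) = 3.3352 °C.
Change = 3.3352 − 3.5084 = -0.17 °C.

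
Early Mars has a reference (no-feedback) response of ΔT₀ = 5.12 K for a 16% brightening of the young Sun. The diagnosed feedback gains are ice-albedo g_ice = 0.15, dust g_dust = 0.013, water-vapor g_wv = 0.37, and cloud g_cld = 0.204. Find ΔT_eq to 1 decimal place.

Total gain g = 0.15 + 0.013 + 0.37 + 0.204 = 0.737.
Amplification A = 1/(1 − 0.737) = 3.802.
ΔT = 5.12 × 3.802 = 19.5 K.

19.5 K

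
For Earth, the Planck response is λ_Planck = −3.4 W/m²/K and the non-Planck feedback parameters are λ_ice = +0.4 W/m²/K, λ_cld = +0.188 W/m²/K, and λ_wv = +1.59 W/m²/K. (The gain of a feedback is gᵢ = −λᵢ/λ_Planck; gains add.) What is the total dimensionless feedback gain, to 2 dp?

Convert to gains: g_ice = 0.4/3.4 = 0.1176; g_cld = 0.188/3.4 = 0.05529; g_wv = 1.59/3.4 = 0.4676.
Total gain g = 0.64049.

0.64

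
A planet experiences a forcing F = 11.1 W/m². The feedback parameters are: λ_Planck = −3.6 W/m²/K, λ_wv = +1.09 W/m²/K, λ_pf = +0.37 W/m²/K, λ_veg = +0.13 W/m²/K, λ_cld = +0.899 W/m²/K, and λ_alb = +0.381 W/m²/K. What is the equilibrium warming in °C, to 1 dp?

15.2 °C

Net feedback parameter λ = (−3.6) + (+1.09) + (+0.37) + (+0.13) + (+0.899) + (+0.381) = -0.73 W/m²/K.
ΔT = −F/λ = −11.1/(-0.73) = 15.2 °C.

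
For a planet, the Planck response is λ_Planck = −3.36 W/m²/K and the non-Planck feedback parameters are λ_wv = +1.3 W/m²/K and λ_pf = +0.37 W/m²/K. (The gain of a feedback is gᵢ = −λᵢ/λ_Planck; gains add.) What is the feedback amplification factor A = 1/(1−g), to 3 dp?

1.988

Convert to gains: g_wv = 1.3/3.36 = 0.3869; g_pf = 0.37/3.36 = 0.1101.
Total gain g = 0.497.
A = 1/(1 − 0.497) = 1.988.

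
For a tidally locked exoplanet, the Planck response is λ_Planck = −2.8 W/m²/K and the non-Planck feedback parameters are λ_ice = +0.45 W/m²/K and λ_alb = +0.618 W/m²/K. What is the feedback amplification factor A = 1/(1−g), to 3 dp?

1.617

Convert to gains: g_ice = 0.45/2.8 = 0.1607; g_alb = 0.618/2.8 = 0.2207.
Total gain g = 0.3814.
A = 1/(1 − 0.3814) = 1.617.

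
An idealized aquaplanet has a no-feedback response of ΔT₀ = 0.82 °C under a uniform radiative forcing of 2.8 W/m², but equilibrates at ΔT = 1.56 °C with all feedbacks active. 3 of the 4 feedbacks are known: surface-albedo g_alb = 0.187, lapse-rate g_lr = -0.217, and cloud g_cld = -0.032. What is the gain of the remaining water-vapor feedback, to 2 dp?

Amplification A = ΔT/ΔT₀ = 1.56/0.82 = 1.902.
Total gain g = 1 − 1/A = 1 − 1/1.902 = 0.4742.
Known gains sum to 0.187 − 0.217 − 0.032 = -0.062.
g_wv = 0.4742 + 0.062 = 0.54.

0.54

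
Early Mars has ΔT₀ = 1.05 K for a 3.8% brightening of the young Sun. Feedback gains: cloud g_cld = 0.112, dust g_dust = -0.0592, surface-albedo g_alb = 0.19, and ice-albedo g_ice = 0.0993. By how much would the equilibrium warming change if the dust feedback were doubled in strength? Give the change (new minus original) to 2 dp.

Original: g = 0.3421, ΔT = 1.05/(1−0.3421) = 1.5960 K.
With doubled dust: g' = 0.2829, ΔT' = 1.05/(1−0.2829) = 1.4642 K.
Change = 1.4642 − 1.5960 = -0.13 K.

-0.13 K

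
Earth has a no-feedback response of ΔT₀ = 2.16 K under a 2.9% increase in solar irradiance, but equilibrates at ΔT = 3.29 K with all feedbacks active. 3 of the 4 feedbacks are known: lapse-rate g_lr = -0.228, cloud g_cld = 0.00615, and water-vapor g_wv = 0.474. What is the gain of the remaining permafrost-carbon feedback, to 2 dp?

Amplification A = ΔT/ΔT₀ = 3.29/2.16 = 1.523.
Total gain g = 1 − 1/A = 1 − 1/1.523 = 0.3434.
Known gains sum to -0.228 + 0.00615 + 0.474 = 0.25215.
g_pf = 0.3434 − 0.25215 = 0.09.

0.09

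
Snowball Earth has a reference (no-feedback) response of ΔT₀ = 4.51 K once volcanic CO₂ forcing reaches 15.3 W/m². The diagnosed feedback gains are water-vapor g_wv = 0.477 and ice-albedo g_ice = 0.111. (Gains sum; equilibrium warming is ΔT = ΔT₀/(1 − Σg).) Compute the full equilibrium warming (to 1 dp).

10.9 K

Total gain g = 0.477 + 0.111 = 0.588.
Amplification A = 1/(1 − 0.588) = 2.427.
ΔT = 4.51 × 2.427 = 10.9 K.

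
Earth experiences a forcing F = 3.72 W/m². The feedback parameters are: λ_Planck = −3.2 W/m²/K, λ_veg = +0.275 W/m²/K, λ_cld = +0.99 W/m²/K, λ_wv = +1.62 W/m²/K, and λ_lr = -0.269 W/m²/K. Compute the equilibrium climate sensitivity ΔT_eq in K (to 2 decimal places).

Net feedback parameter λ = (−3.2) + (+0.275) + (+0.99) + (+1.62) + (-0.269) = -0.584 W/m²/K.
ΔT = −F/λ = −3.72/(-0.584) = 6.37 K.

6.37 K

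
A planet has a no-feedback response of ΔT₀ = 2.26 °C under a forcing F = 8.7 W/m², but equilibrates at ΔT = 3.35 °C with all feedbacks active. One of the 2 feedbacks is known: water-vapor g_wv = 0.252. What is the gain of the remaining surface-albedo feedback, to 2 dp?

Amplification A = ΔT/ΔT₀ = 3.35/2.26 = 1.482.
Total gain g = 1 − 1/A = 1 − 1/1.482 = 0.3252.
The known gain is 0.252.
g_alb = 0.3252 − 0.252 = 0.07.

0.07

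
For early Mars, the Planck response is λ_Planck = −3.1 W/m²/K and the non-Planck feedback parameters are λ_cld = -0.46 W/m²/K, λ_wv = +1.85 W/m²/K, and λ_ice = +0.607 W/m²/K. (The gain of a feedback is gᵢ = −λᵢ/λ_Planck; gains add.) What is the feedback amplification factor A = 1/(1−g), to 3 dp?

Convert to gains: g_cld = -0.46/3.1 = -0.1484; g_wv = 1.85/3.1 = 0.5968; g_ice = 0.607/3.1 = 0.1958.
Total gain g = 0.6442.
A = 1/(1 − 0.6442) = 2.811.

2.811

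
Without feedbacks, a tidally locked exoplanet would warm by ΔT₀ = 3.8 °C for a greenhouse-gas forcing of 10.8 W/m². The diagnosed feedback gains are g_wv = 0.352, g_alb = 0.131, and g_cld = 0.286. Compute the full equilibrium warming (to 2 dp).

Total gain g = 0.352 + 0.131 + 0.286 = 0.769.
Amplification A = 1/(1 − 0.769) = 4.329.
ΔT = 3.8 × 4.329 = 16.45 °C.

16.45 °C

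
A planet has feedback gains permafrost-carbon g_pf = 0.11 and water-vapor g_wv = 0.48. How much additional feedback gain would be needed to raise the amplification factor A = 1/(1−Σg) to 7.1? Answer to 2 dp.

Current total gain = 0.59.
Target gain for A = 7.1: g* = 1 − 1/7.1 = 0.8592.
Additional gain needed = 0.8592 − 0.59 = 0.27.

0.27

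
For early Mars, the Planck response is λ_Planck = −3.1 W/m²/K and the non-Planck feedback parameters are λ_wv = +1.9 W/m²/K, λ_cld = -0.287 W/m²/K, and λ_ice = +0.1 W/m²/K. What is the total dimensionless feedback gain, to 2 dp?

Convert to gains: g_wv = 1.9/3.1 = 0.6129; g_cld = -0.287/3.1 = -0.09258; g_ice = 0.1/3.1 = 0.03226.
Total gain g = 0.55258.

0.55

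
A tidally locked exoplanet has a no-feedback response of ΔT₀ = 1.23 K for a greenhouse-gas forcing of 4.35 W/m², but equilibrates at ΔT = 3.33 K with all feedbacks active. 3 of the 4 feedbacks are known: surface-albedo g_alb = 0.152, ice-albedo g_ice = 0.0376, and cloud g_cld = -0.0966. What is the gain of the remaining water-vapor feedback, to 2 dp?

Amplification A = ΔT/ΔT₀ = 3.33/1.23 = 2.707.
Total gain g = 1 − 1/A = 1 − 1/2.707 = 0.6306.
Known gains sum to 0.152 + 0.0376 − 0.0966 = 0.093.
g_wv = 0.6306 − 0.093 = 0.54.

0.54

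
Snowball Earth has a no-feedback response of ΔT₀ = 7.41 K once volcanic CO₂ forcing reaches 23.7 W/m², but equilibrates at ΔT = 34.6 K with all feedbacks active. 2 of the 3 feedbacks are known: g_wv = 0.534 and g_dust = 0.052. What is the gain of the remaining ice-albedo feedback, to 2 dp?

Amplification A = ΔT/ΔT₀ = 34.6/7.41 = 4.669.
Total gain g = 1 − 1/A = 1 − 1/4.669 = 0.7858.
Known gains sum to 0.534 + 0.052 = 0.586.
g_ice = 0.7858 − 0.586 = 0.20.

0.20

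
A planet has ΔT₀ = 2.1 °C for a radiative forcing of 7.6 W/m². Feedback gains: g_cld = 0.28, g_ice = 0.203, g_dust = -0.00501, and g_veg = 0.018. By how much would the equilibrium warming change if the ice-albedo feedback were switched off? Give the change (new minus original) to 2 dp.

Original: g = 0.49599, ΔT = 2.1/(1−0.49599) = 4.1666 °C.
Without ice-albedo: g' = 0.29299, ΔT' = 2.1/(1−0.29299) = 2.9703 °C.
Change = 2.9703 − 4.1666 = -1.20 °C.

-1.20 °C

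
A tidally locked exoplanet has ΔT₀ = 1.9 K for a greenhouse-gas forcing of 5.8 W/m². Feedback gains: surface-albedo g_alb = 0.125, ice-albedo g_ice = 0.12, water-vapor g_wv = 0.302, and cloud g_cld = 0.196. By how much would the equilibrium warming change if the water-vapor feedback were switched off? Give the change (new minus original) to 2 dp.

Original: g = 0.743, ΔT = 1.9/(1−0.743) = 7.3930 K.
Without water-vapor: g' = 0.441, ΔT' = 1.9/(1−0.441) = 3.3989 K.
Change = 3.3989 − 7.3930 = -3.99 K.

-3.99 K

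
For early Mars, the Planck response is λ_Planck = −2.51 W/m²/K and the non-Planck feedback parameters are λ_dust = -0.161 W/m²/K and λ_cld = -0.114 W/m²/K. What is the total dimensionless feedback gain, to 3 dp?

-0.110

Convert to gains: g_dust = -0.161/2.51 = -0.06414; g_cld = -0.114/2.51 = -0.04542.
Total gain g = -0.10956.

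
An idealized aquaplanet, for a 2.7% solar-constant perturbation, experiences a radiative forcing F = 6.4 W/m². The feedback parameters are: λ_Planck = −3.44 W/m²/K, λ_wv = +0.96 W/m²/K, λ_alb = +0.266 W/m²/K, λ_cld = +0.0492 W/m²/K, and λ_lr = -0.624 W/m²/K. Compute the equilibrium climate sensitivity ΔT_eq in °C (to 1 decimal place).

2.3 °C

Net feedback parameter λ = (−3.44) + (+0.96) + (+0.266) + (+0.0492) + (-0.624) = -2.7888 W/m²/K.
ΔT = −F/λ = −6.4/(-2.7888) = 2.3 °C.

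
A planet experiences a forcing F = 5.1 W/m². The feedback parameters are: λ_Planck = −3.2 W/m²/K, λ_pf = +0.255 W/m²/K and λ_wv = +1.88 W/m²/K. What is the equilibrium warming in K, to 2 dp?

4.79 K

Net feedback parameter λ = (−3.2) + (+0.255) + (+1.88) = -1.065 W/m²/K.
ΔT = −F/λ = −5.1/(-1.065) = 4.79 K.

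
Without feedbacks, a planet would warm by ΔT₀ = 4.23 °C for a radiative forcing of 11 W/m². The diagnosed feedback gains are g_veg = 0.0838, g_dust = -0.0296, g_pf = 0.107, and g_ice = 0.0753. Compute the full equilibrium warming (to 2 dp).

Total gain g = 0.0838 − 0.0296 + 0.107 + 0.0753 = 0.2365.
Amplification A = 1/(1 − 0.2365) = 1.31.
ΔT = 4.23 × 1.31 = 5.54 °C.

5.54 °C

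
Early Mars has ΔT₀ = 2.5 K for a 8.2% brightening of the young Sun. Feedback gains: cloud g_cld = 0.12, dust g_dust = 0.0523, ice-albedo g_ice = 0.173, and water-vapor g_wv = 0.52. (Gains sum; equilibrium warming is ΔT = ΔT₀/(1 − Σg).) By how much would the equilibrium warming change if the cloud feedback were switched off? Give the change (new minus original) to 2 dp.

-8.74 K

Original: g = 0.8653, ΔT = 2.5/(1−0.8653) = 18.5598 K.
Without cloud: g' = 0.7453, ΔT' = 2.5/(1−0.7453) = 9.8155 K.
Change = 9.8155 − 18.5598 = -8.74 K.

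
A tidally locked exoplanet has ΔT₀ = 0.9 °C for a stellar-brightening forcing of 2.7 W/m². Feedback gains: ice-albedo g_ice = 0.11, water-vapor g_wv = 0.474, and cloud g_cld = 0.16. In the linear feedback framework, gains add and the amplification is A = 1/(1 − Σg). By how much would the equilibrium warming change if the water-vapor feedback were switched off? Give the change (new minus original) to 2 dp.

Original: g = 0.744, ΔT = 0.9/(1−0.744) = 3.5156 °C.
Without water-vapor: g' = 0.27, ΔT' = 0.9/(1−0.27) = 1.2329 °C.
Change = 1.2329 − 3.5156 = -2.28 °C.

-2.28 °C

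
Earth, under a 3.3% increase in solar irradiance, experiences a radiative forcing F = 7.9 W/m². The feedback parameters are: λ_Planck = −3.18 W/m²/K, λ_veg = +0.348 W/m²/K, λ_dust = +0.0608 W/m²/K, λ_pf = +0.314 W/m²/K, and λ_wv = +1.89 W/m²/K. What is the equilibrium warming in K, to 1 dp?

13.9 K

Net feedback parameter λ = (−3.18) + (+0.348) + (+0.0608) + (+0.314) + (+1.89) = -0.5672 W/m²/K.
ΔT = −F/λ = −7.9/(-0.5672) = 13.9 K.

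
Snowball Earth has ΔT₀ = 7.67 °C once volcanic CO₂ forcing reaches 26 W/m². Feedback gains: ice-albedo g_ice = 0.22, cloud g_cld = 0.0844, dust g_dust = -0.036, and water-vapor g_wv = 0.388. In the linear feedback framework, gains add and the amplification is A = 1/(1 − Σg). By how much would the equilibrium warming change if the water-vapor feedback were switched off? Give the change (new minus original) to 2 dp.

Original: g = 0.6564, ΔT = 7.67/(1−0.6564) = 22.3225 °C.
Without water-vapor: g' = 0.2684, ΔT' = 7.67/(1−0.2684) = 10.4839 °C.
Change = 10.4839 − 22.3225 = -11.84 °C.

-11.84 °C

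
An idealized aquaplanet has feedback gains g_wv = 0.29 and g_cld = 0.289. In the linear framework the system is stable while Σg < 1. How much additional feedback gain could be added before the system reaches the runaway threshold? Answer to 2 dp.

0.42

Current total gain = 0.29 + 0.289 = 0.579.
Margin to runaway = 1 − 0.579 = 0.42.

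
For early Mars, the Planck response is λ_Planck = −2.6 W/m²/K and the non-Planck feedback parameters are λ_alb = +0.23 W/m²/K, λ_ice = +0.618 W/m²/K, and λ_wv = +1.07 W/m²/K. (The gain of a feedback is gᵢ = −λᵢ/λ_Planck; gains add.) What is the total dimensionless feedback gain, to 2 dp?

Convert to gains: g_alb = 0.23/2.6 = 0.08846; g_ice = 0.618/2.6 = 0.2377; g_wv = 1.07/2.6 = 0.4115.
Total gain g = 0.73766.

0.74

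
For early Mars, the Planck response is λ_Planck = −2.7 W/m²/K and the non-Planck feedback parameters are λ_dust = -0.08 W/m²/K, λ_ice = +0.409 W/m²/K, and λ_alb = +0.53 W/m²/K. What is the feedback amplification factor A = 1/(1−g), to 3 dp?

Convert to gains: g_dust = -0.08/2.7 = -0.02963; g_ice = 0.409/2.7 = 0.1515; g_alb = 0.53/2.7 = 0.1963.
Total gain g = 0.31817.
A = 1/(1 − 0.31817) = 1.467.

1.467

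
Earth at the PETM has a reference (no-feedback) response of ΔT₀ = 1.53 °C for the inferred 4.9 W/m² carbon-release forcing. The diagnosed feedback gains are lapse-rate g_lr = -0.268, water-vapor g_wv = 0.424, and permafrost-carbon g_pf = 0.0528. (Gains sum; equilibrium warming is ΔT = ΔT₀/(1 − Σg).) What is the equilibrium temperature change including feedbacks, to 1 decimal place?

1.9 °C

Total gain g = -0.268 + 0.424 + 0.0528 = 0.2088.
Amplification A = 1/(1 − 0.2088) = 1.264.
ΔT = 1.53 × 1.264 = 1.9 °C.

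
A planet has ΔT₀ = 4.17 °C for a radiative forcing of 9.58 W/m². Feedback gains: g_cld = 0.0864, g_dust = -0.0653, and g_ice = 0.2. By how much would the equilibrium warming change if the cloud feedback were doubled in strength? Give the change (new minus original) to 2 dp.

0.67 °C

Original: g = 0.2211, ΔT = 4.17/(1−0.2211) = 5.3537 °C.
With doubled cloud: g' = 0.3075, ΔT' = 4.17/(1−0.3075) = 6.0217 °C.
Change = 6.0217 − 5.3537 = 0.67 °C.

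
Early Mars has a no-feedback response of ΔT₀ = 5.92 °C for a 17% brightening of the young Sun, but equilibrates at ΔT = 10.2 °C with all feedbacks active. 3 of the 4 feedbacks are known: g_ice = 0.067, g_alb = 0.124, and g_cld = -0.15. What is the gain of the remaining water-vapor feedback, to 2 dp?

Amplification A = ΔT/ΔT₀ = 10.2/5.92 = 1.723.
Total gain g = 1 − 1/A = 1 − 1/1.723 = 0.4196.
Known gains sum to 0.067 + 0.124 − 0.15 = 0.041.
g_wv = 0.4196 − 0.041 = 0.38.

0.38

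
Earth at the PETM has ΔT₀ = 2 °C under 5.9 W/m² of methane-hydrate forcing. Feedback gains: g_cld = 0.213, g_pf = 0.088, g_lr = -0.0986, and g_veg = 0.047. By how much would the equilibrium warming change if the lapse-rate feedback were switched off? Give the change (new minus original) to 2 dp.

Original: g = 0.2494, ΔT = 2/(1−0.2494) = 2.6645 °C.
Without lapse-rate: g' = 0.348, ΔT' = 2/(1−0.348) = 3.0675 °C.
Change = 3.0675 − 2.6645 = 0.40 °C.

0.40 °C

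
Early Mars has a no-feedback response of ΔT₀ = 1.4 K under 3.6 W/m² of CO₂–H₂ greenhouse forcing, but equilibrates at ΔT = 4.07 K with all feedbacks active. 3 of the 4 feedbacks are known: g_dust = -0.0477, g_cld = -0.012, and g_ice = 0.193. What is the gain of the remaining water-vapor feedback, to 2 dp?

Amplification A = ΔT/ΔT₀ = 4.07/1.4 = 2.907.
Total gain g = 1 − 1/A = 1 − 1/2.907 = 0.656.
Known gains sum to -0.0477 − 0.012 + 0.193 = 0.1333.
g_wv = 0.656 − 0.1333 = 0.52.

0.52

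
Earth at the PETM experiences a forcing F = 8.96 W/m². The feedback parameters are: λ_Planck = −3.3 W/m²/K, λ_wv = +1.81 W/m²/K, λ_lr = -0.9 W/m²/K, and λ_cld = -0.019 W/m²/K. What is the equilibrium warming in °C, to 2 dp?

3.72 °C

Net feedback parameter λ = (−3.3) + (+1.81) + (-0.9) + (-0.019) = -2.409 W/m²/K.
ΔT = −F/λ = −8.96/(-2.409) = 3.72 °C.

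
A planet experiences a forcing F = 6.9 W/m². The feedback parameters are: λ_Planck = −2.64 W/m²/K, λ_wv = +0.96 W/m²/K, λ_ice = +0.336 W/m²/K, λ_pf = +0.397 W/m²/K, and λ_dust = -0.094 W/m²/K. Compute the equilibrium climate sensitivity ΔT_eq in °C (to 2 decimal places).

Net feedback parameter λ = (−2.64) + (+0.96) + (+0.336) + (+0.397) + (-0.094) = -1.041 W/m²/K.
ΔT = −F/λ = −6.9/(-1.041) = 6.63 °C.

6.63 °C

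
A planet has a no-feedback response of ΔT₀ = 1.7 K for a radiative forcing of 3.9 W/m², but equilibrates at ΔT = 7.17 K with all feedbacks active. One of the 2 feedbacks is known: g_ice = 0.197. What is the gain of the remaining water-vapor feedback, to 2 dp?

0.57

Amplification A = ΔT/ΔT₀ = 7.17/1.7 = 4.218.
Total gain g = 1 − 1/A = 1 − 1/4.218 = 0.7629.
The known gain is 0.197.
g_wv = 0.7629 − 0.197 = 0.57.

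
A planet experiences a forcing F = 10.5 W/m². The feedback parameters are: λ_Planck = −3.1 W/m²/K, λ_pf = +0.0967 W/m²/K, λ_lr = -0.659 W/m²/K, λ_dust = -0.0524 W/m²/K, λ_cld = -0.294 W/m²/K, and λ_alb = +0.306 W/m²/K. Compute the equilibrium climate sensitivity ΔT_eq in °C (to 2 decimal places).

2.84 °C

Net feedback parameter λ = (−3.1) + (+0.0967) + (-0.659) + (-0.0524) + (-0.294) + (+0.306) = -3.7027 W/m²/K.
ΔT = −F/λ = −10.5/(-3.7027) = 2.84 °C.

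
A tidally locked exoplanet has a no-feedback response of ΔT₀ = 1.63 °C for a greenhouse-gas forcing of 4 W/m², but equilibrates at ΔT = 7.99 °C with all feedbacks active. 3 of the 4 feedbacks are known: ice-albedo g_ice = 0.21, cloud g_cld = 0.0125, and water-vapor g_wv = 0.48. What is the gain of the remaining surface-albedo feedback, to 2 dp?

Amplification A = ΔT/ΔT₀ = 7.99/1.63 = 4.902.
Total gain g = 1 − 1/A = 1 − 1/4.902 = 0.796.
Known gains sum to 0.21 + 0.0125 + 0.48 = 0.7025.
g_alb = 0.796 − 0.7025 = 0.09.

0.09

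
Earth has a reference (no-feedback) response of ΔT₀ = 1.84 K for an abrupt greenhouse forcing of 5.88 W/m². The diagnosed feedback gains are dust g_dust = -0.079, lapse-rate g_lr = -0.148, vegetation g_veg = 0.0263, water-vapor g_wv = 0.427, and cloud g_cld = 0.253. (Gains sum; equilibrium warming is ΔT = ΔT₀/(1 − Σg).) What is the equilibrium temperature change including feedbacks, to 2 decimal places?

Total gain g = -0.079 − 0.148 + 0.0263 + 0.427 + 0.253 = 0.4793.
Amplification A = 1/(1 − 0.4793) = 1.92.
ΔT = 1.84 × 1.92 = 3.53 K.

3.53 K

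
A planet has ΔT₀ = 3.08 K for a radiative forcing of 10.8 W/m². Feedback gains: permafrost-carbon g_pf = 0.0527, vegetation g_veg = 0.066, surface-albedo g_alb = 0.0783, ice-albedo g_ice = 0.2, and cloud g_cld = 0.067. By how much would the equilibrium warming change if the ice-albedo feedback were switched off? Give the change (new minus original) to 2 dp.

Original: g = 0.464, ΔT = 3.08/(1−0.464) = 5.7463 K.
Without ice-albedo: g' = 0.264, ΔT' = 3.08/(1−0.264) = 4.1848 K.
Change = 4.1848 − 5.7463 = -1.56 K.

-1.56 K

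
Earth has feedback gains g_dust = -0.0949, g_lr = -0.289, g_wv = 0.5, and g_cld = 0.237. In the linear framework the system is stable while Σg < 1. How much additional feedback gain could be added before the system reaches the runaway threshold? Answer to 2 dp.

Current total gain = -0.0949 − 0.289 + 0.5 + 0.237 = 0.3531.
Margin to runaway = 1 − 0.3531 = 0.65.

0.65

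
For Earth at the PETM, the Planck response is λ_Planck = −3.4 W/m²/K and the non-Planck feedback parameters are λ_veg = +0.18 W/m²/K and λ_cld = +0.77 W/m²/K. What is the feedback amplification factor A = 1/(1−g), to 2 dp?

Convert to gains: g_veg = 0.18/3.4 = 0.05294; g_cld = 0.77/3.4 = 0.2265.
Total gain g = 0.27944.
A = 1/(1 − 0.27944) = 1.39.

1.39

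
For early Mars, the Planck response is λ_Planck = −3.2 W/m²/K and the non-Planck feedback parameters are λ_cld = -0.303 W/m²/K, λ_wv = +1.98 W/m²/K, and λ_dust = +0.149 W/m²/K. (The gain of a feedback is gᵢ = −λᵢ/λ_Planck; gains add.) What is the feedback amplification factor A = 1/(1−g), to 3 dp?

2.329

Convert to gains: g_cld = -0.303/3.2 = -0.09469; g_wv = 1.98/3.2 = 0.6187; g_dust = 0.149/3.2 = 0.04656.
Total gain g = 0.57057.
A = 1/(1 − 0.57057) = 2.329.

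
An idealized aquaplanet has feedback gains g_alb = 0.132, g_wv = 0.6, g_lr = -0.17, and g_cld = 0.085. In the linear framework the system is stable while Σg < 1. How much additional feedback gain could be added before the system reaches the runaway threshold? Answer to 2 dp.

0.35

Current total gain = 0.132 + 0.6 − 0.17 + 0.085 = 0.647.
Margin to runaway = 1 − 0.647 = 0.35.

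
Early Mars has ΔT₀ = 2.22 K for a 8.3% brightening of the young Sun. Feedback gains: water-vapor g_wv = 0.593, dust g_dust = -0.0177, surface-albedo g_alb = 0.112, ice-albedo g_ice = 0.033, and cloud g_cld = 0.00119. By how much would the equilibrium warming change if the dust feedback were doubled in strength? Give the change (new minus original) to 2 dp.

-0.48 K

Original: g = 0.72149, ΔT = 2.22/(1−0.72149) = 7.9710 K.
With doubled dust: g' = 0.70379, ΔT' = 2.22/(1−0.70379) = 7.4947 K.
Change = 7.4947 − 7.9710 = -0.48 K.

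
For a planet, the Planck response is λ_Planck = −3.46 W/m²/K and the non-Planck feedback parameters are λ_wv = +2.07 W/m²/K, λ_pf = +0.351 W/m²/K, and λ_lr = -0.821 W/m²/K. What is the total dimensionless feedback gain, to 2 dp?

Convert to gains: g_wv = 2.07/3.46 = 0.5983; g_pf = 0.351/3.46 = 0.1014; g_lr = -0.821/3.46 = -0.2373.
Total gain g = 0.4624.

0.46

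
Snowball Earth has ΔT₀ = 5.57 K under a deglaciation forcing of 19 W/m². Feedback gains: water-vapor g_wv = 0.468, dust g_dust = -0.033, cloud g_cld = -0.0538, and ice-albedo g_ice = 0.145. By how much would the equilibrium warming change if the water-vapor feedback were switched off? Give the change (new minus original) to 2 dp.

Original: g = 0.5262, ΔT = 5.57/(1−0.5262) = 11.7560 K.
Without water-vapor: g' = 0.0582, ΔT' = 5.57/(1−0.0582) = 5.9142 K.
Change = 5.9142 − 11.7560 = -5.84 K.

-5.84 K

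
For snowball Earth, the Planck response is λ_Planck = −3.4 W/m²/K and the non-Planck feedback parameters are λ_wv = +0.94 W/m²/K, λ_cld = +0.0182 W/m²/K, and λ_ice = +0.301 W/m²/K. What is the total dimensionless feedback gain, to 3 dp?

Convert to gains: g_wv = 0.94/3.4 = 0.2765; g_cld = 0.0182/3.4 = 0.005353; g_ice = 0.301/3.4 = 0.08853.
Total gain g = 0.370383.

0.370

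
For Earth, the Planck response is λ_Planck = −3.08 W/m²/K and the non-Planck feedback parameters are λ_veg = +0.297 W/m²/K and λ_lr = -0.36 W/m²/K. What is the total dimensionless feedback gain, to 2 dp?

Convert to gains: g_veg = 0.297/3.08 = 0.09643; g_lr = -0.36/3.08 = -0.1169.
Total gain g = -0.02047.

-0.02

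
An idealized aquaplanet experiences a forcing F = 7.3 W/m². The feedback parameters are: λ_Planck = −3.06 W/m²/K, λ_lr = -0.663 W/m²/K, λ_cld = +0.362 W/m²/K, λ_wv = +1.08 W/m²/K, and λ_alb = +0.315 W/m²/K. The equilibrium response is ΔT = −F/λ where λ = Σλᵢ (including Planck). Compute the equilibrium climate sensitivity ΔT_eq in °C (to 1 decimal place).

Net feedback parameter λ = (−3.06) + (-0.663) + (+0.362) + (+1.08) + (+0.315) = -1.966 W/m²/K.
ΔT = −F/λ = −7.3/(-1.966) = 3.7 °C.

3.7 °C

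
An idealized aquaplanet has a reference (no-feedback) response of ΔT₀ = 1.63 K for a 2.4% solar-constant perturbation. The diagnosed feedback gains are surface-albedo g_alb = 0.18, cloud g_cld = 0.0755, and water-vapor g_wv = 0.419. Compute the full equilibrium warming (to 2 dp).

Total gain g = 0.18 + 0.0755 + 0.419 = 0.6745.
Amplification A = 1/(1 − 0.6745) = 3.072.
ΔT = 1.63 × 3.072 = 5.01 K.

5.01 K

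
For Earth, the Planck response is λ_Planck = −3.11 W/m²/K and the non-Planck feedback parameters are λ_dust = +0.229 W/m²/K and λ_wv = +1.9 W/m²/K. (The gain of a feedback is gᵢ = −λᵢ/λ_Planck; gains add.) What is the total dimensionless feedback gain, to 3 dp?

0.685

Convert to gains: g_dust = 0.229/3.11 = 0.07363; g_wv = 1.9/3.11 = 0.6109.
Total gain g = 0.68453.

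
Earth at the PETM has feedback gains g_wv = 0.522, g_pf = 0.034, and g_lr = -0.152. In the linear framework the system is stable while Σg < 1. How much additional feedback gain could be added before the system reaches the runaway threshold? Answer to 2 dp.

0.60

Current total gain = 0.522 + 0.034 − 0.152 = 0.404.
Margin to runaway = 1 − 0.404 = 0.60.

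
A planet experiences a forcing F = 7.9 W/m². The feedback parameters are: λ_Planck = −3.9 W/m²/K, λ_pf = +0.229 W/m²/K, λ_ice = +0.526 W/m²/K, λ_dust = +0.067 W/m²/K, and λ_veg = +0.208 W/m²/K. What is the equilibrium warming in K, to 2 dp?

Net feedback parameter λ = (−3.9) + (+0.229) + (+0.526) + (+0.067) + (+0.208) = -2.87 W/m²/K.
ΔT = −F/λ = −7.9/(-2.87) = 2.75 K.

2.75 K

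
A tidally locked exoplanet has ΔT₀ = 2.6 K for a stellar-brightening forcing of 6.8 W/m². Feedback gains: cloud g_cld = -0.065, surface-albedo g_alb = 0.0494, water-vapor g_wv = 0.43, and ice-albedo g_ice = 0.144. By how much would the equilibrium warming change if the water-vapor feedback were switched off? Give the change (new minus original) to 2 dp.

Original: g = 0.5584, ΔT = 2.6/(1−0.5584) = 5.8877 K.
Without water-vapor: g' = 0.1284, ΔT' = 2.6/(1−0.1284) = 2.9830 K.
Change = 2.9830 − 5.8877 = -2.90 K.

-2.90 K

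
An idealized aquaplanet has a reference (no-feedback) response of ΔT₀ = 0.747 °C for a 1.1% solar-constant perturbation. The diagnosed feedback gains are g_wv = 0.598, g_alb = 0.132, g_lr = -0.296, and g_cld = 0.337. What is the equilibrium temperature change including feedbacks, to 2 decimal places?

3.26 °C

Total gain g = 0.598 + 0.132 − 0.296 + 0.337 = 0.771.
Amplification A = 1/(1 − 0.771) = 4.367.
ΔT = 0.747 × 4.367 = 3.26 °C.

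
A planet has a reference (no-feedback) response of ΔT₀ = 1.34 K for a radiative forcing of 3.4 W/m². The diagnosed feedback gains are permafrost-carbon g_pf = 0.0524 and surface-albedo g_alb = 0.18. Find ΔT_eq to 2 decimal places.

Total gain g = 0.0524 + 0.18 = 0.2324.
Amplification A = 1/(1 − 0.2324) = 1.303.
ΔT = 1.34 × 1.303 = 1.75 K.

1.75 K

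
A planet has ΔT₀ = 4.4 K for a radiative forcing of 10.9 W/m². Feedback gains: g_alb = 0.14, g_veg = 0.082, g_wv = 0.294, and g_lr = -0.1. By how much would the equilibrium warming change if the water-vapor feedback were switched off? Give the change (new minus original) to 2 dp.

Original: g = 0.416, ΔT = 4.4/(1−0.416) = 7.5342 K.
Without water-vapor: g' = 0.122, ΔT' = 4.4/(1−0.122) = 5.0114 K.
Change = 5.0114 − 7.5342 = -2.52 K.

-2.52 K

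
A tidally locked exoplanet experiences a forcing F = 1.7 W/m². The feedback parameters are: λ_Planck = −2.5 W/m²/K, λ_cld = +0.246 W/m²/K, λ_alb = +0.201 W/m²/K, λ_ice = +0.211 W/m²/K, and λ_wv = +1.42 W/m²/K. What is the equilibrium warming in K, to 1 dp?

4.0 K

Net feedback parameter λ = (−2.5) + (+0.246) + (+0.201) + (+0.211) + (+1.42) = -0.422 W/m²/K.
ΔT = −F/λ = −1.7/(-0.422) = 4.0 K.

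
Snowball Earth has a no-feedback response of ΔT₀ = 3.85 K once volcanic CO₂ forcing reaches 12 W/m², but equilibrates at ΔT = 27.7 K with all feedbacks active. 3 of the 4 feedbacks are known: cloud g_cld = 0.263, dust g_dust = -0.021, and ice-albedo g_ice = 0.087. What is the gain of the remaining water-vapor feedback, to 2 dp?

Amplification A = ΔT/ΔT₀ = 27.7/3.85 = 7.195.
Total gain g = 1 − 1/A = 1 − 1/7.195 = 0.861.
Known gains sum to 0.263 − 0.021 + 0.087 = 0.329.
g_wv = 0.861 − 0.329 = 0.53.

0.53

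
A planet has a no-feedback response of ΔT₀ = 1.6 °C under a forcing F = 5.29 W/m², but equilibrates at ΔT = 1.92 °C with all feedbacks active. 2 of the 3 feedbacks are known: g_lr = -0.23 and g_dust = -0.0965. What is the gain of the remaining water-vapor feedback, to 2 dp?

0.49

Amplification A = ΔT/ΔT₀ = 1.92/1.6 = 1.2.
Total gain g = 1 − 1/A = 1 − 1/1.2 = 0.1667.
Known gains sum to -0.23 − 0.0965 = -0.3265.
g_wv = 0.1667 + 0.3265 = 0.49.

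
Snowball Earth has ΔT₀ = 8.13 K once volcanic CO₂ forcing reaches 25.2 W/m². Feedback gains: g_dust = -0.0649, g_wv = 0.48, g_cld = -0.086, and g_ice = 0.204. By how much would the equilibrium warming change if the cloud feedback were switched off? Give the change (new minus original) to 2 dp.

3.93 K

Original: g = 0.5331, ΔT = 8.13/(1−0.5331) = 17.4127 K.
Without cloud: g' = 0.6191, ΔT' = 8.13/(1−0.6191) = 21.3442 K.
Change = 21.3442 − 17.4127 = 3.93 K.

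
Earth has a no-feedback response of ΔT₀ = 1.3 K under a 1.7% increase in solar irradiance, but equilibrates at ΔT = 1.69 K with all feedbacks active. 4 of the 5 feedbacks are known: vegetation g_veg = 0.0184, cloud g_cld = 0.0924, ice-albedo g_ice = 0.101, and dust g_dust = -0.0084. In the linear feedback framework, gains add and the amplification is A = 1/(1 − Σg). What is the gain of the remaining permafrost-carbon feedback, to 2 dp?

Amplification A = ΔT/ΔT₀ = 1.69/1.3 = 1.3.
Total gain g = 1 − 1/A = 1 − 1/1.3 = 0.2308.
Known gains sum to 0.0184 + 0.0924 + 0.101 − 0.0084 = 0.2034.
g_pf = 0.2308 − 0.2034 = 0.03.

0.03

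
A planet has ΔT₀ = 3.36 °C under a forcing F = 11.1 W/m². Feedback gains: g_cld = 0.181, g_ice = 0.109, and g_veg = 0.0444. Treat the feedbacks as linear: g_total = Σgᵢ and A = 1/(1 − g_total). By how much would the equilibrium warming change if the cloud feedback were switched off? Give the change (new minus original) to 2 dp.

-1.08 °C

Original: g = 0.3344, ΔT = 3.36/(1−0.3344) = 5.0481 °C.
Without cloud: g' = 0.1534, ΔT' = 3.36/(1−0.1534) = 3.9688 °C.
Change = 3.9688 − 5.0481 = -1.08 °C.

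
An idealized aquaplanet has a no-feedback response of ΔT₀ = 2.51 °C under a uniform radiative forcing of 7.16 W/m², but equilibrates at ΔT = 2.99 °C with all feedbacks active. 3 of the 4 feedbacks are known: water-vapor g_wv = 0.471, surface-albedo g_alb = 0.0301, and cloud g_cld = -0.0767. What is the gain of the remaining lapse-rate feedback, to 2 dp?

Amplification A = ΔT/ΔT₀ = 2.99/2.51 = 1.191.
Total gain g = 1 − 1/A = 1 − 1/1.191 = 0.1604.
Known gains sum to 0.471 + 0.0301 − 0.0767 = 0.4244.
g_lr = 0.1604 − 0.4244 = -0.26.

-0.26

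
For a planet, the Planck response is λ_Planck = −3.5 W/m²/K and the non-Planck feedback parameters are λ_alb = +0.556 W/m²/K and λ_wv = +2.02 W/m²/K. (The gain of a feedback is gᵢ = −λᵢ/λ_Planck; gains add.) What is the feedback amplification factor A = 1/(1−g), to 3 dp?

Convert to gains: g_alb = 0.556/3.5 = 0.1589; g_wv = 2.02/3.5 = 0.5771.
Total gain g = 0.736.
A = 1/(1 − 0.736) = 3.788.

3.788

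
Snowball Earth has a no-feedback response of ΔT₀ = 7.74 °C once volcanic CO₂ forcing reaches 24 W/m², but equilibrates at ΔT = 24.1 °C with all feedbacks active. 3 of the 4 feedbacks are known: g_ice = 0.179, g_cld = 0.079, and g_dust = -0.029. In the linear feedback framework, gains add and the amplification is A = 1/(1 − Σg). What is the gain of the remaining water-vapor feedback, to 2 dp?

0.45

Amplification A = ΔT/ΔT₀ = 24.1/7.74 = 3.114.
Total gain g = 1 − 1/A = 1 − 1/3.114 = 0.6789.
Known gains sum to 0.179 + 0.079 − 0.029 = 0.229.
g_wv = 0.6789 − 0.229 = 0.45.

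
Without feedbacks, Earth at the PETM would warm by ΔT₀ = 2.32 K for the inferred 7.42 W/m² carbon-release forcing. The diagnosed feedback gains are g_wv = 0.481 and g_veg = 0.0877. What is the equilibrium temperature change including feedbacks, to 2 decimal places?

5.38 K

Total gain g = 0.481 + 0.0877 = 0.5687.
Amplification A = 1/(1 − 0.5687) = 2.319.
ΔT = 2.32 × 2.319 = 5.38 K.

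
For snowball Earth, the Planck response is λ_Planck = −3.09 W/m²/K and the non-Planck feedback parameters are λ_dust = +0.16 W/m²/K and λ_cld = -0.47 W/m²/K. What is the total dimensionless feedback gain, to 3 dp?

Convert to gains: g_dust = 0.16/3.09 = 0.05178; g_cld = -0.47/3.09 = -0.1521.
Total gain g = -0.10032.

-0.100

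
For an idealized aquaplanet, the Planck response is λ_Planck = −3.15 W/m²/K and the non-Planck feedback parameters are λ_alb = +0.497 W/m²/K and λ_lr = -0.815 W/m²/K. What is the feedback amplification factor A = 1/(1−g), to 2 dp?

0.91

Convert to gains: g_alb = 0.497/3.15 = 0.1578; g_lr = -0.815/3.15 = -0.2587.
Total gain g = -0.1009.
A = 1/(1 + 0.1009) = 0.91.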